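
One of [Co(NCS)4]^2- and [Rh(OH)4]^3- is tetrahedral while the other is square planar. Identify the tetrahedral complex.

[Co(NCS)4]^2-

For [Co(NCS)4]^2-: Ligand charges: each isothiocyanate is −1. With an overall charge of −2 the cobalt centre must be in the +2 oxidation state. Group 9 minus oxidation state 2 gives a d⁷ configuration. For a high-spin 3d d⁷ ion with weak-field ligands the small Δₜ gives little square-planar CFSE advantage, so four ligands adopt the sterically favoured tetrahedral geometry. → tetrahedral.
For [Rh(OH)4]^3-: Summing ligand charges against the −3 overall charge gives an oxidation state of +1 for rhodium. Rhodium is a group-9 element; Rh(I) is therefore d⁸. A 4d d⁸ ion has a large crystal-field splitting; square planar leaves the high-energy d_{x²−y²} orbital empty and maximises CFSE. → square planar.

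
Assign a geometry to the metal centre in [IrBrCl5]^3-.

octahedral

Ligand charges: each bromide is −1; each chloride is −1. With an overall charge of −3 the iridium centre must be in the +3 oxidation state.
Group 9 minus oxidation state 3 gives a d⁶ configuration.
With 6 monodentate ligands the coordination number is 6.
Six donors around a single metal centre give an octahedral coordination sphere.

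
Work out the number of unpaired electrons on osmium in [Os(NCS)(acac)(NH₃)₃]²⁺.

2

Summing ligand charges against the +2 overall charge gives an oxidation state of +4 for osmium.
Osmium is a group-8 element; Os(IV) is therefore d⁴.
Counting donor atoms: 1×isothiocyanate (monodentate) → 1 donor; 1×acetylacetonate (bidentate) → 2 donors; 3×ammonia (monodentate) → 3 donors. Coordination number = 6.
The spin state decides the count: a 5d ion has a large Δₒ and is invariably low-spin.
An octahedral low-spin d⁴ ion is t₂g⁴e_g⁰, giving 2 unpaired electrons.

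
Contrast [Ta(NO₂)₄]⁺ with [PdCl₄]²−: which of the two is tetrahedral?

[Ta(NO₂)₄]⁺

For [Ta(NO₂)₄]⁺: Summing ligand charges against the +1 overall charge gives an oxidation state of +5 for tantalum. Tantalum is a group-5 element; Ta(V) is therefore d⁰. A d⁰ ion has no crystal-field stabilisation preference between square planar and tetrahedral, so four ligands adopt the sterically favoured tetrahedral geometry. → tetrahedral.
For [PdCl₄]²−: Ligand charges: each chloride is −1. With an overall charge of −2 the palladium centre must be in the +2 oxidation state. Pd sits in group 10, so the d-electron count is 10 − 2 = 8. A 4d d⁸ ion has a large crystal-field splitting; square planar leaves the high-energy d_{x²−y²} orbital empty and maximises CFSE. → square planar.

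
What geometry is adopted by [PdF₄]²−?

square planar

Ligand charges: each fluoride is −1. With an overall charge of −2 the palladium centre must be in the +2 oxidation state.
Palladium is a group-10 element; Pd(II) is therefore d⁸.
With 4 monodentate ligands the coordination number is 4.
A 4d d⁸ ion has a large crystal-field splitting; square planar leaves the high-energy d_{x²−y²} orbital empty and maximises CFSE.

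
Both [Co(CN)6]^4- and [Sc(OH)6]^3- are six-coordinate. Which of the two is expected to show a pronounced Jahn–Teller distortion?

[Co(CN)6]^4-: Ligand charges: each cyanide is −1. With an overall charge of −4 the cobalt centre must be in the +2 oxidation state. Co sits in group 9, so the d-electron count is 9 − 2 = 7. Cyanide is a strong-field ligand (high in the spectrochemical series) for a first-row metal, so the complex is low-spin. The t₂g⁶e_g¹ (low-spin) configuration has an unevenly filled e_g set; the Jahn–Teller theorem predicts a tetragonal distortion (typically axial elongation) to lift the degeneracy.
[Sc(OH)6]^3-: Summing ligand charges against the −3 overall charge gives an oxidation state of +3 for scandium. Scandium is a group-3 element; Sc(III) is therefore d⁰. The d⁰ configuration leaves the e_g set evenly filled (or empty) — no strong Jahn–Teller driving force.

[Co(CN)6]^4-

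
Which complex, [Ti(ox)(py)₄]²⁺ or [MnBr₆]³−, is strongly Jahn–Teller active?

[MnBr₆]³−

[Ti(ox)(py)₄]²⁺: Ligand charges: each oxalate is −2; pyridine is neutral. With an overall charge of +2 the titanium centre must be in the +4 oxidation state. Ti sits in group 4, so the d-electron count is 4 − 4 = 0. The d⁰ configuration leaves the e_g set evenly filled (or empty) — no strong Jahn–Teller driving force.
[MnBr₆]³−: Summing ligand charges against the −3 overall charge gives an oxidation state of +3 for manganese. Mn sits in group 7, so the d-electron count is 7 − 3 = 4. Bromide is a weak-field ligand for a first-row metal, so the complex is high-spin. The t₂g³e_g¹ (high-spin) configuration has an unevenly filled e_g set; the Jahn–Teller theorem predicts a tetragonal distortion (typically axial elongation) to lift the degeneracy.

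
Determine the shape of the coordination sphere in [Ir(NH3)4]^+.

square planar

Summing ligand charges against the +1 overall charge gives an oxidation state of +1 for iridium.
Iridium is a group-9 element; Ir(I) is therefore d⁸.
Coordination number: 4.
A 5d d⁸ ion has a large crystal-field splitting; square planar leaves the high-energy d_{x²−y²} orbital empty and maximises CFSE.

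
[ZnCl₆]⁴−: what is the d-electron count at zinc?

Ligand charges: each chloride is −1. With an overall charge of −4 the zinc centre must be in the +2 oxidation state.
Zn sits in group 12, so the d-electron count is 12 − 2 = 10.

d¹⁰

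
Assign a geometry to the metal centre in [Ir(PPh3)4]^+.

square planar

Ligand charges: triphenylphosphine is neutral. With an overall charge of +1 the iridium centre must be in the +1 oxidation state.
Ir sits in group 9, so the d-electron count is 9 − 1 = 8.
Coordination number: 4.
A 5d d⁸ ion has a large crystal-field splitting; square planar leaves the high-energy d_{x²−y²} orbital empty and maximises CFSE.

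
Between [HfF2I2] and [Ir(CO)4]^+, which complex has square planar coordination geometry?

[Ir(CO)4]^+

For [HfF2I2]: Summing ligand charges against the 0 overall charge gives an oxidation state of +4 for hafnium. Hf sits in group 4, so the d-electron count is 4 − 4 = 0. A d⁰ ion has no crystal-field stabilisation preference between square planar and tetrahedral, so four ligands adopt the sterically favoured tetrahedral geometry. → tetrahedral.
For [Ir(CO)4]^+: Ligand charges: carbonyl is neutral. With an overall charge of +1 the iridium centre must be in the +1 oxidation state. Group 9 minus oxidation state 1 gives a d⁸ configuration. A 5d d⁸ ion has a large crystal-field splitting; square planar leaves the high-energy d_{x²−y²} orbital empty and maximises CFSE. → square planar.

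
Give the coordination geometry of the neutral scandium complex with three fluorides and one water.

Ligand charges: each fluoride is −1; water is neutral. With an overall charge of 0 the scandium centre must be in the +3 oxidation state.
Sc sits in group 3, so the d-electron count is 3 − 3 = 0.
With 4 monodentate ligands the coordination number is 4.
A d⁰ ion has no crystal-field stabilisation preference between square planar and tetrahedral, so four ligands adopt the sterically favoured tetrahedral geometry.

tetrahedral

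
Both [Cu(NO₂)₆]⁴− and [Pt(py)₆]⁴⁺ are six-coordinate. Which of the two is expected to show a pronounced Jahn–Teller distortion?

[Cu(NO₂)₆]⁴−

[Cu(NO₂)₆]⁴−: Each nitro (N-bound nitrite) is −1; balancing the −4 overall charge requires Cu(II). Copper is a group-11 element; Cu(II) is therefore d⁹. The t₂g⁶e_g³ configuration has an unevenly filled e_g set; the Jahn–Teller theorem predicts a tetragonal distortion (typically axial elongation) to lift the degeneracy.
[Pt(py)₆]⁴⁺: Ligand charges: pyridine is neutral. With an overall charge of +4 the platinum centre must be in the +4 oxidation state. Platinum is a group-10 element; Pt(IV) is therefore d⁶. A 5d ion has a large Δₒ and is invariably low-spin. The d⁶ configuration leaves the e_g set evenly filled (or empty) — no strong Jahn–Teller driving force.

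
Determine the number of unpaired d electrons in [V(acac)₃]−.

3 unpaired electrons

Summing ligand charges against the −1 overall charge gives an oxidation state of +2 for vanadium.
V sits in group 5, so the d-electron count is 5 − 2 = 3.
Counting donor atoms: 3×acetylacetonate (bidentate) → 6 donors. Coordination number = 6.
In an octahedral field the d³ configuration is t₂g³e_g⁰ (only one arrangement possible), giving 3 unpaired electrons.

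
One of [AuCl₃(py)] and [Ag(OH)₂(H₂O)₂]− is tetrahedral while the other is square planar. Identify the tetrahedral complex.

[Ag(OH)₂(H₂O)₂]−

For [AuCl₃(py)]: Each chloride is −1; pyridine is neutral; balancing the 0 overall charge requires Au(III). Au sits in group 11, so the d-electron count is 11 − 3 = 8. A 5d d⁸ ion has a large crystal-field splitting; square planar leaves the high-energy d_{x²−y²} orbital empty and maximises CFSE. → square planar.
For [Ag(OH)₂(H₂O)₂]−: Each hydroxide is −1; water is neutral; balancing the −1 overall charge requires Ag(I). Silver is a group-11 element; Ag(I) is therefore d¹⁰. A d¹⁰ ion has no crystal-field stabilisation preference between square planar and tetrahedral, so four ligands adopt the sterically favoured tetrahedral geometry. → tetrahedral.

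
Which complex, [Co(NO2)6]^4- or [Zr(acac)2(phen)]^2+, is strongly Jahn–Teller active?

[Co(NO2)6]^4-: Summing ligand charges against the −4 overall charge gives an oxidation state of +2 for cobalt. Cobalt is a group-9 element; Co(II) is therefore d⁷. Nitro (N-bound nitrite) is a strong-field ligand (high in the spectrochemical series) for a first-row metal, so the complex is low-spin. The t₂g⁶e_g¹ (low-spin) configuration has an unevenly filled e_g set; the Jahn–Teller theorem predicts a tetragonal distortion (typically axial elongation) to lift the degeneracy.
[Zr(acac)2(phen)]^2+: Ligand charges: each acetylacetonate is −1; 1,10-phenanthroline is neutral. With an overall charge of +2 the zirconium centre must be in the +4 oxidation state. Group 4 minus oxidation state 4 gives a d⁰ configuration. The d⁰ configuration leaves the e_g set evenly filled (or empty) — no strong Jahn–Teller driving force.

[Co(NO2)6]^4-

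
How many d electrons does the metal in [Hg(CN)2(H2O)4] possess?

Each cyanide is −1; water is neutral; balancing the 0 overall charge requires Hg(II).
Group 12 minus oxidation state 2 gives a d¹⁰ configuration.

d¹⁰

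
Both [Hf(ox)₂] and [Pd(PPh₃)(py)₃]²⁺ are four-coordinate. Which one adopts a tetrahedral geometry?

For [Hf(ox)₂]: Summing ligand charges against the 0 overall charge gives an oxidation state of +4 for hafnium. Group 4 minus oxidation state 4 gives a d⁰ configuration. A d⁰ ion has no crystal-field stabilisation preference between square planar and tetrahedral, so four ligands adopt the sterically favoured tetrahedral geometry. → tetrahedral.
For [Pd(PPh₃)(py)₃]²⁺: Summing ligand charges against the +2 overall charge gives an oxidation state of +2 for palladium. Palladium is a group-10 element; Pd(II) is therefore d⁸. A 4d d⁸ ion has a large crystal-field splitting; square planar leaves the high-energy d_{x²−y²} orbital empty and maximises CFSE. → square planar.

[Hf(ox)₂]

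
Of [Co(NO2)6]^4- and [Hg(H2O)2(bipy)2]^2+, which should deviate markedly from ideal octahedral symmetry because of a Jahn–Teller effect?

[Co(NO2)6]^4-: Each nitro (N-bound nitrite) is −1; balancing the −4 overall charge requires Co(II). Group 9 minus oxidation state 2 gives a d⁷ configuration. Nitro (N-bound nitrite) is a strong-field ligand (high in the spectrochemical series) for a first-row metal, so the complex is low-spin. The t₂g⁶e_g¹ (low-spin) configuration has an unevenly filled e_g set; the Jahn–Teller theorem predicts a tetragonal distortion (typically axial elongation) to lift the degeneracy.
[Hg(H2O)2(bipy)2]^2+: Water is neutral; 2,2′-bipyridine is neutral; balancing the +2 overall charge requires Hg(II). Hg sits in group 12, so the d-electron count is 12 − 2 = 10. The d¹⁰ configuration leaves the e_g set evenly filled (or empty) — no strong Jahn–Teller driving force.

[Co(NO2)6]^4-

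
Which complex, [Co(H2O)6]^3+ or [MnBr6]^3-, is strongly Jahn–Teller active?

[Co(H2O)6]^3+: Summing ligand charges against the +3 overall charge gives an oxidation state of +3 for cobalt. Group 9 minus oxidation state 3 gives a d⁶ configuration. Co(III) has an exceptionally large octahedral splitting and is low-spin with essentially every ligand except fluoride. The d⁶ configuration leaves the e_g set evenly filled (or empty) — no strong Jahn–Teller driving force.
[MnBr6]^3-: Summing ligand charges against the −3 overall charge gives an oxidation state of +3 for manganese. Mn sits in group 7, so the d-electron count is 7 − 3 = 4. Bromide is a weak-field ligand for a first-row metal, so the complex is high-spin. The t₂g³e_g¹ (high-spin) configuration has an unevenly filled e_g set; the Jahn–Teller theorem predicts a tetragonal distortion (typically axial elongation) to lift the degeneracy.

[MnBr6]^3-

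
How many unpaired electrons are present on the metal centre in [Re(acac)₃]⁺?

3

Each acetylacetonate is −1; balancing the +1 overall charge requires Re(IV).
Re sits in group 7, so the d-electron count is 7 − 4 = 3.
Counting donor atoms: 3×acetylacetonate (bidentate) → 6 donors. Coordination number = 6.
In an octahedral field the d³ configuration is t₂g³e_g⁰ (only one arrangement possible), giving 3 unpaired electrons.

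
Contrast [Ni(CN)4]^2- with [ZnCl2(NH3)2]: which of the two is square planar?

[Ni(CN)4]^2-

For [Ni(CN)4]^2-: Summing ligand charges against the −2 overall charge gives an oxidation state of +2 for nickel. Group 10 minus oxidation state 2 gives a d⁸ configuration. Cyanide is a strong-field ligand (high in the spectrochemical series). A 3d d⁸ ion with strong-field ligands gains enough CFSE to favour square planar over tetrahedral. → square planar.
For [ZnCl2(NH3)2]: Ligand charges: each chloride is −1; ammonia is neutral. With an overall charge of 0 the zinc centre must be in the +2 oxidation state. Zn sits in group 12, so the d-electron count is 12 − 2 = 10. A d¹⁰ ion has no crystal-field stabilisation preference between square planar and tetrahedral, so four ligands adopt the sterically favoured tetrahedral geometry. → tetrahedral.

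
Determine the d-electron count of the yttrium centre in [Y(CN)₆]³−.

Ligand charges: each cyanide is −1. With an overall charge of −3 the yttrium centre must be in the +3 oxidation state.
Yttrium is a group-3 element; Y(III) is therefore d⁰.

d0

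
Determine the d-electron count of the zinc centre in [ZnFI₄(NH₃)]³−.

Summing ligand charges against the −3 overall charge gives an oxidation state of +2 for zinc.
Zinc is a group-12 element; Zn(II) is therefore d¹⁰.

d¹⁰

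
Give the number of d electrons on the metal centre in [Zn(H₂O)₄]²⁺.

Water is neutral; balancing the +2 overall charge requires Zn(II).
Group 12 minus oxidation state 2 gives a d¹⁰ configuration.

d10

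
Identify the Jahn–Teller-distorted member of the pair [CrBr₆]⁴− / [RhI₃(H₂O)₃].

[CrBr₆]⁴−

[CrBr₆]⁴−: Ligand charges: each bromide is −1. With an overall charge of −4 the chromium centre must be in the +2 oxidation state. Cr sits in group 6, so the d-electron count is 6 − 2 = 4. Bromide is a weak-field ligand for a first-row metal, so the complex is high-spin. The t₂g³e_g¹ (high-spin) configuration has an unevenly filled e_g set; the Jahn–Teller theorem predicts a tetragonal distortion (typically axial elongation) to lift the degeneracy.
[RhI₃(H₂O)₃]: Summing ligand charges against the 0 overall charge gives an oxidation state of +3 for rhodium. Rhodium is a group-9 element; Rh(III) is therefore d⁶. A 4d ion has a large Δₒ and is invariably low-spin. The d⁶ configuration leaves the e_g set evenly filled (or empty) — no strong Jahn–Teller driving force.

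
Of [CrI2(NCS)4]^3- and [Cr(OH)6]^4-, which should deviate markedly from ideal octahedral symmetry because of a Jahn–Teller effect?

[CrI2(NCS)4]^3-: Each iodide is −1; each isothiocyanate is −1; balancing the −3 overall charge requires Cr(III). Chromium is a group-6 element; Cr(III) is therefore d³. The d³ configuration leaves the e_g set evenly filled (or empty) — no strong Jahn–Teller driving force.
[Cr(OH)6]^4-: Summing ligand charges against the −4 overall charge gives an oxidation state of +2 for chromium. Chromium is a group-6 element; Cr(II) is therefore d⁴. Hydroxide is a weak-field ligand for a first-row metal, so the complex is high-spin. The t₂g³e_g¹ (high-spin) configuration has an unevenly filled e_g set; the Jahn–Teller theorem predicts a tetragonal distortion (typically axial elongation) to lift the degeneracy.

[Cr(OH)6]^4-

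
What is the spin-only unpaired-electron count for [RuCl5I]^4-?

0

Summing ligand charges against the −4 overall charge gives an oxidation state of +2 for ruthenium.
Ru sits in group 8, so the d-electron count is 8 − 2 = 6.
The spin state decides the count: a 4d ion has a large Δₒ and is invariably low-spin.
An octahedral low-spin d⁶ ion is t₂g⁶e_g⁰, giving 0 unpaired electrons.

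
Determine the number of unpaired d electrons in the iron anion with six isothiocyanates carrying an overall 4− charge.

4

Each isothiocyanate is −1; balancing the −4 overall charge requires Fe(II).
Fe sits in group 8, so the d-electron count is 8 − 2 = 6.
The spin state decides the count: Isothiocyanate is a weak-field ligand for a first-row metal, so the complex is high-spin.
An octahedral high-spin d⁶ ion is t₂g⁴e_g², giving 4 unpaired electrons.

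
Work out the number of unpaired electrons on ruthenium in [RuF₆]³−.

1

Each fluoride is −1; balancing the −3 overall charge requires Ru(III).
Group 8 minus oxidation state 3 gives a d⁵ configuration.
The spin state decides the count: a 4d ion has a large Δₒ and is invariably low-spin.
An octahedral low-spin d⁵ ion is t₂g⁵e_g⁰, giving 1 unpaired electron.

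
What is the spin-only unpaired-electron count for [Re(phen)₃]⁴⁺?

Summing ligand charges against the +4 overall charge gives an oxidation state of +4 for rhenium.
Rhenium is a group-7 element; Re(IV) is therefore d³.
Counting donor atoms: 3×1,10-phenanthroline (bidentate) → 6 donors. Coordination number = 6.
In an octahedral field the d³ configuration is t₂g³e_g⁰ (only one arrangement possible), giving 3 unpaired electrons.

3 unpaired electrons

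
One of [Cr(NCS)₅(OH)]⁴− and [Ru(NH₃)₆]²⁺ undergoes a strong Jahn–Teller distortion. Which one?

[Cr(NCS)₅(OH)]⁴−

[Cr(NCS)₅(OH)]⁴−: Summing ligand charges against the −4 overall charge gives an oxidation state of +2 for chromium. Group 6 minus oxidation state 2 gives a d⁴ configuration. Hydroxide and isothiocyanate are weak-field ligands for a first-row metal, so the complex is high-spin. The t₂g³e_g¹ (high-spin) configuration has an unevenly filled e_g set; the Jahn–Teller theorem predicts a tetragonal distortion (typically axial elongation) to lift the degeneracy.
[Ru(NH₃)₆]²⁺: Summing ligand charges against the +2 overall charge gives an oxidation state of +2 for ruthenium. Ruthenium is a group-8 element; Ru(II) is therefore d⁶. A 4d ion has a large Δₒ and is invariably low-spin. The d⁶ configuration leaves the e_g set evenly filled (or empty) — no strong Jahn–Teller driving force.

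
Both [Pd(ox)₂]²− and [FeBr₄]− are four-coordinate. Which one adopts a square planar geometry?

For [Pd(ox)₂]²−: Each oxalate is −2; balancing the −2 overall charge requires Pd(II). Pd sits in group 10, so the d-electron count is 10 − 2 = 8. A 4d d⁸ ion has a large crystal-field splitting; square planar leaves the high-energy d_{x²−y²} orbital empty and maximises CFSE. → square planar.
For [FeBr₄]−: Summing ligand charges against the −1 overall charge gives an oxidation state of +3 for iron. Fe sits in group 8, so the d-electron count is 8 − 3 = 5. A high-spin d⁵ ion has zero CFSE in either geometry, so four ligands adopt the sterically favoured tetrahedral geometry. → tetrahedral.

[Pd(ox)₂]²−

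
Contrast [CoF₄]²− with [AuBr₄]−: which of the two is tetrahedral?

For [CoF₄]²−: Summing ligand charges against the −2 overall charge gives an oxidation state of +2 for cobalt. Co sits in group 9, so the d-electron count is 9 − 2 = 7. For a high-spin 3d d⁷ ion with weak-field ligands the small Δₜ gives little square-planar CFSE advantage, so four ligands adopt the sterically favoured tetrahedral geometry. → tetrahedral.
For [AuBr₄]−: Summing ligand charges against the −1 overall charge gives an oxidation state of +3 for gold. Group 11 minus oxidation state 3 gives a d⁸ configuration. A 5d d⁸ ion has a large crystal-field splitting; square planar leaves the high-energy d_{x²−y²} orbital empty and maximises CFSE. → square planar.

[CoF₄]²−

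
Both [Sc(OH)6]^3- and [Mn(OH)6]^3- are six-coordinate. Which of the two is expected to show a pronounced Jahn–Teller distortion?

[Sc(OH)6]^3-: Ligand charges: each hydroxide is −1. With an overall charge of −3 the scandium centre must be in the +3 oxidation state. Scandium is a group-3 element; Sc(III) is therefore d⁰. The d⁰ configuration leaves the e_g set evenly filled (or empty) — no strong Jahn–Teller driving force.
[Mn(OH)6]^3-: Summing ligand charges against the −3 overall charge gives an oxidation state of +3 for manganese. Group 7 minus oxidation state 3 gives a d⁴ configuration. Hydroxide is a weak-field ligand for a first-row metal, so the complex is high-spin. The t₂g³e_g¹ (high-spin) configuration has an unevenly filled e_g set; the Jahn–Teller theorem predicts a tetragonal distortion (typically axial elongation) to lift the degeneracy.

[Mn(OH)6]^3-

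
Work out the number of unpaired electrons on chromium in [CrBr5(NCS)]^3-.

3

Ligand charges: each bromide is −1; each isothiocyanate is −1. With an overall charge of −3 the chromium centre must be in the +3 oxidation state.
Cr sits in group 6, so the d-electron count is 6 − 3 = 3.
In an octahedral field the d³ configuration is t₂g³e_g⁰ (only one arrangement possible), giving 3 unpaired electrons.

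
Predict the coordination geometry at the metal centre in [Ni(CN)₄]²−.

square planar

Ligand charges: each cyanide is −1. With an overall charge of −2 the nickel centre must be in the +2 oxidation state.
Group 10 minus oxidation state 2 gives a d⁸ configuration.
With 4 monodentate ligands the coordination number is 4.
Cyanide is a strong-field ligand (high in the spectrochemical series).
A 3d d⁸ ion with strong-field ligands gains enough CFSE to favour square planar over tetrahedral.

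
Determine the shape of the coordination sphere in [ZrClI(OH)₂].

tetrahedral

Each chloride is −1; each iodide is −1; each hydroxide is −1; balancing the 0 overall charge requires Zr(IV).
Zirconium is a group-4 element; Zr(IV) is therefore d⁰.
Coordination number: 4.
A d⁰ ion has no crystal-field stabilisation preference between square planar and tetrahedral, so four ligands adopt the sterically favoured tetrahedral geometry.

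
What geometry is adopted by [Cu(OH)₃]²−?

Summing ligand charges against the −2 overall charge gives an oxidation state of +1 for copper.
Cu sits in group 11, so the d-electron count is 11 − 1 = 10.
Coordination number: 3.
Three ligands around a d¹⁰ centre minimise repulsion in a trigonal-planar arrangement.

trigonal planar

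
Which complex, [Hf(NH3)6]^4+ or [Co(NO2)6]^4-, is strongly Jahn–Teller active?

[Co(NO2)6]^4-

[Hf(NH3)6]^4+: Ammonia is neutral; balancing the +4 overall charge requires Hf(IV). Group 4 minus oxidation state 4 gives a d⁰ configuration. The d⁰ configuration leaves the e_g set evenly filled (or empty) — no strong Jahn–Teller driving force.
[Co(NO2)6]^4-: Each nitro (N-bound nitrite) is −1; balancing the −4 overall charge requires Co(II). Cobalt is a group-9 element; Co(II) is therefore d⁷. Nitro (N-bound nitrite) is a strong-field ligand (high in the spectrochemical series) for a first-row metal, so the complex is low-spin. The t₂g⁶e_g¹ (low-spin) configuration has an unevenly filled e_g set; the Jahn–Teller theorem predicts a tetragonal distortion (typically axial elongation) to lift the degeneracy.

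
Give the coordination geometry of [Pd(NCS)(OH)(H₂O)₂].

Ligand charges: each isothiocyanate is −1; each hydroxide is −1; water is neutral. With an overall charge of 0 the palladium centre must be in the +2 oxidation state.
Group 10 minus oxidation state 2 gives a d⁸ configuration.
With 4 monodentate ligands the coordination number is 4.
A 4d d⁸ ion has a large crystal-field splitting; square planar leaves the high-energy d_{x²−y²} orbital empty and maximises CFSE.

square planar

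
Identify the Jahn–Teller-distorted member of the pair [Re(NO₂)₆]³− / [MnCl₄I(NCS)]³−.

[MnCl₄I(NCS)]³−

[Re(NO₂)₆]³−: Ligand charges: each nitro (N-bound nitrite) is −1. With an overall charge of −3 the rhenium centre must be in the +3 oxidation state. Rhenium is a group-7 element; Re(III) is therefore d⁴. A 5d ion has a large Δₒ and is invariably low-spin. The d⁴ configuration leaves the e_g set evenly filled (or empty) — no strong Jahn–Teller driving force.
[MnCl₄I(NCS)]³−: Each chloride is −1; each iodide is −1; each isothiocyanate is −1; balancing the −3 overall charge requires Mn(III). Mn sits in group 7, so the d-electron count is 7 − 3 = 4. Chloride, iodide, and isothiocyanate are weak-field ligands for a first-row metal, so the complex is high-spin. The t₂g³e_g¹ (high-spin) configuration has an unevenly filled e_g set; the Jahn–Teller theorem predicts a tetragonal distortion (typically axial elongation) to lift the degeneracy.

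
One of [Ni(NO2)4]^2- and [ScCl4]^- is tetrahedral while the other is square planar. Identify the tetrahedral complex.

For [Ni(NO2)4]^2-: Ligand charges: each nitro (N-bound nitrite) is −1. With an overall charge of −2 the nickel centre must be in the +2 oxidation state. Ni sits in group 10, so the d-electron count is 10 − 2 = 8. Nitro (N-bound nitrite) is a strong-field ligand (high in the spectrochemical series). A 3d d⁸ ion with strong-field ligands gains enough CFSE to favour square planar over tetrahedral. → square planar.
For [ScCl4]^-: Summing ligand charges against the −1 overall charge gives an oxidation state of +3 for scandium. Scandium is a group-3 element; Sc(III) is therefore d⁰. A d⁰ ion has no crystal-field stabilisation preference between square planar and tetrahedral, so four ligands adopt the sterically favoured tetrahedral geometry. → tetrahedral.

[ScCl4]^-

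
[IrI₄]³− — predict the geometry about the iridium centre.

Summing ligand charges against the −3 overall charge gives an oxidation state of +1 for iridium.
Iridium is a group-9 element; Ir(I) is therefore d⁸.
With 4 monodentate ligands the coordination number is 4.
A 5d d⁸ ion has a large crystal-field splitting; square planar leaves the high-energy d_{x²−y²} orbital empty and maximises CFSE.

square planar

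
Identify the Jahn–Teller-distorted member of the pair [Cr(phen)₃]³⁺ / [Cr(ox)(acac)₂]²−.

[Cr(phen)₃]³⁺: Ligand charges: 1,10-phenanthroline is neutral. With an overall charge of +3 the chromium centre must be in the +3 oxidation state. Chromium is a group-6 element; Cr(III) is therefore d³. The d³ configuration leaves the e_g set evenly filled (or empty) — no strong Jahn–Teller driving force.
[Cr(ox)(acac)₂]²−: Ligand charges: each oxalate is −2; each acetylacetonate is −1. With an overall charge of −2 the chromium centre must be in the +2 oxidation state. Group 6 minus oxidation state 2 gives a d⁴ configuration. Acetylacetonate and oxalate are weak-field ligands for a first-row metal, so the complex is high-spin. The t₂g³e_g¹ (high-spin) configuration has an unevenly filled e_g set; the Jahn–Teller theorem predicts a tetragonal distortion (typically axial elongation) to lift the degeneracy.

[Cr(ox)(acac)₂]²−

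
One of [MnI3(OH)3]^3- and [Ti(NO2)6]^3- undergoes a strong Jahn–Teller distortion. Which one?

[MnI3(OH)3]^3-

[MnI3(OH)3]^3-: Summing ligand charges against the −3 overall charge gives an oxidation state of +3 for manganese. Group 7 minus oxidation state 3 gives a d⁴ configuration. Hydroxide and iodide are weak-field ligands for a first-row metal, so the complex is high-spin. The t₂g³e_g¹ (high-spin) configuration has an unevenly filled e_g set; the Jahn–Teller theorem predicts a tetragonal distortion (typically axial elongation) to lift the degeneracy.
[Ti(NO2)6]^3-: Ligand charges: each nitro (N-bound nitrite) is −1. With an overall charge of −3 the titanium centre must be in the +3 oxidation state. Titanium is a group-4 element; Ti(III) is therefore d¹. The d¹ configuration leaves the e_g set evenly filled (or empty) — no strong Jahn–Teller driving force.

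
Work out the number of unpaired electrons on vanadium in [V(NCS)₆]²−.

Ligand charges: each isothiocyanate is −1. With an overall charge of −2 the vanadium centre must be in the +4 oxidation state.
V sits in group 5, so the d-electron count is 5 − 4 = 1.
In an octahedral field the d¹ configuration is t₂g¹e_g⁰ (only one arrangement possible), giving 1 unpaired electron.

1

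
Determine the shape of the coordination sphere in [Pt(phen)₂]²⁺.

square planar

Summing ligand charges against the +2 overall charge gives an oxidation state of +2 for platinum.
Group 10 minus oxidation state 2 gives a d⁸ configuration.
Counting donor atoms: 2×1,10-phenanthroline (bidentate) → 4 donors. Coordination number = 4.
A 5d d⁸ ion has a large crystal-field splitting; square planar leaves the high-energy d_{x²−y²} orbital empty and maximises CFSE.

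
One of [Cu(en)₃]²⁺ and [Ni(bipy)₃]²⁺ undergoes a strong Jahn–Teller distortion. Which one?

[Cu(en)₃]²⁺: Ligand charges: ethylenediamine is neutral. With an overall charge of +2 the copper centre must be in the +2 oxidation state. Cu sits in group 11, so the d-electron count is 11 − 2 = 9. The t₂g⁶e_g³ configuration has an unevenly filled e_g set; the Jahn–Teller theorem predicts a tetragonal distortion (typically axial elongation) to lift the degeneracy.
[Ni(bipy)₃]²⁺: 2,2′-bipyridine is neutral; balancing the +2 overall charge requires Ni(II). Nickel is a group-10 element; Ni(II) is therefore d⁸. The d⁸ configuration leaves the e_g set evenly filled (or empty) — no strong Jahn–Teller driving force.

[Cu(en)₃]²⁺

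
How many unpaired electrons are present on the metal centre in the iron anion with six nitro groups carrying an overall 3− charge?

Ligand charges: each nitro (N-bound nitrite) is −1. With an overall charge of −3 the iron centre must be in the +3 oxidation state.
Fe sits in group 8, so the d-electron count is 8 − 3 = 5.
The spin state decides the count: Nitro (N-bound nitrite) is a strong-field ligand (high in the spectrochemical series) for a first-row metal, so the complex is low-spin.
An octahedral low-spin d⁵ ion is t₂g⁵e_g⁰, giving 1 unpaired electron.

1 unpaired electron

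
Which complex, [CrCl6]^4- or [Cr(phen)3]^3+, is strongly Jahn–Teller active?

[CrCl6]^4-: Summing ligand charges against the −4 overall charge gives an oxidation state of +2 for chromium. Chromium is a group-6 element; Cr(II) is therefore d⁴. Chloride is a weak-field ligand for a first-row metal, so the complex is high-spin. The t₂g³e_g¹ (high-spin) configuration has an unevenly filled e_g set; the Jahn–Teller theorem predicts a tetragonal distortion (typically axial elongation) to lift the degeneracy.
[Cr(phen)3]^3+: Summing ligand charges against the +3 overall charge gives an oxidation state of +3 for chromium. Cr sits in group 6, so the d-electron count is 6 − 3 = 3. The d³ configuration leaves the e_g set evenly filled (or empty) — no strong Jahn–Teller driving force.

[CrCl6]^4-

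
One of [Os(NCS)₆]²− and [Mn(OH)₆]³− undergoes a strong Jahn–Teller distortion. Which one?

[Mn(OH)₆]³−

[Os(NCS)₆]²−: Each isothiocyanate is −1; balancing the −2 overall charge requires Os(IV). Osmium is a group-8 element; Os(IV) is therefore d⁴. A 5d ion has a large Δₒ and is invariably low-spin. The d⁴ configuration leaves the e_g set evenly filled (or empty) — no strong Jahn–Teller driving force.
[Mn(OH)₆]³−: Ligand charges: each hydroxide is −1. With an overall charge of −3 the manganese centre must be in the +3 oxidation state. Mn sits in group 7, so the d-electron count is 7 − 3 = 4. Hydroxide is a weak-field ligand for a first-row metal, so the complex is high-spin. The t₂g³e_g¹ (high-spin) configuration has an unevenly filled e_g set; the Jahn–Teller theorem predicts a tetragonal distortion (typically axial elongation) to lift the degeneracy.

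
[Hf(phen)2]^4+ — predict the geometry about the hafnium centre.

tetrahedral

Ligand charges: 1,10-phenanthroline is neutral. With an overall charge of +4 the hafnium centre must be in the +4 oxidation state.
Hf sits in group 4, so the d-electron count is 4 − 4 = 0.
Counting donor atoms: 2×1,10-phenanthroline (bidentate) → 4 donors. Coordination number = 4.
A d⁰ ion has no crystal-field stabilisation preference between square planar and tetrahedral, so four ligands adopt the sterically favoured tetrahedral geometry.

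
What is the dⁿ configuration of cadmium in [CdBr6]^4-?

d10

Each bromide is −1; balancing the −4 overall charge requires Cd(II).
Group 12 minus oxidation state 2 gives a d¹⁰ configuration.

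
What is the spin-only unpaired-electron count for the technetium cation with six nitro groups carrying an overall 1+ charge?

Summing ligand charges against the +1 overall charge gives an oxidation state of +7 for technetium.
Technetium is a group-7 element; Tc(VII) is therefore d⁰.
In an octahedral field the d⁰ configuration is t₂g⁰e_g⁰, giving 0 unpaired electrons.

0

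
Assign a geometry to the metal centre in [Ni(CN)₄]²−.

Summing ligand charges against the −2 overall charge gives an oxidation state of +2 for nickel.
Ni sits in group 10, so the d-electron count is 10 − 2 = 8.
With 4 monodentate ligands the coordination number is 4.
Cyanide is a strong-field ligand (high in the spectrochemical series).
A 3d d⁸ ion with strong-field ligands gains enough CFSE to favour square planar over tetrahedral.

square planar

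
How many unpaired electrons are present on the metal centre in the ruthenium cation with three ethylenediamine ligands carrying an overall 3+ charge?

Summing ligand charges against the +3 overall charge gives an oxidation state of +3 for ruthenium.
Ruthenium is a group-8 element; Ru(III) is therefore d⁵.
Counting donor atoms: 3×ethylenediamine (bidentate) → 6 donors. Coordination number = 6.
The spin state decides the count: a 4d ion has a large Δₒ and is invariably low-spin.
An octahedral low-spin d⁵ ion is t₂g⁵e_g⁰, giving 1 unpaired electron.

1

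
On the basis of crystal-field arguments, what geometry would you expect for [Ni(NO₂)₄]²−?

square planar

Summing ligand charges against the −2 overall charge gives an oxidation state of +2 for nickel.
Nickel is a group-10 element; Ni(II) is therefore d⁸.
With 4 monodentate ligands the coordination number is 4.
Nitro (N-bound nitrite) is a strong-field ligand (high in the spectrochemical series).
A 3d d⁸ ion with strong-field ligands gains enough CFSE to favour square planar over tetrahedral.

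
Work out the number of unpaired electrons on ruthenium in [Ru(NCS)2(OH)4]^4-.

Summing ligand charges against the −4 overall charge gives an oxidation state of +2 for ruthenium.
Ruthenium is a group-8 element; Ru(II) is therefore d⁶.
The spin state decides the count: a 4d ion has a large Δₒ and is invariably low-spin.
An octahedral low-spin d⁶ ion is t₂g⁶e_g⁰, giving 0 unpaired electrons.

0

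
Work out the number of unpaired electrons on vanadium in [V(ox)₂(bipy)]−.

Summing ligand charges against the −1 overall charge gives an oxidation state of +3 for vanadium.
V sits in group 5, so the d-electron count is 5 − 3 = 2.
Counting donor atoms: 2×oxalate (bidentate) → 4 donors; 1×2,2′-bipyridine (bidentate) → 2 donors. Coordination number = 6.
In an octahedral field the d² configuration is t₂g²e_g⁰ (only one arrangement possible), giving 2 unpaired electrons.

2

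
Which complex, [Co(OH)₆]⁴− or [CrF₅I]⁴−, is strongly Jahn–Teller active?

[Co(OH)₆]⁴−: Each hydroxide is −1; balancing the −4 overall charge requires Co(II). Group 9 minus oxidation state 2 gives a d⁷ configuration. Hydroxide is a weak-field ligand for a first-row metal, so the complex is high-spin. The d⁷ configuration leaves the e_g set evenly filled (or empty) — no strong Jahn–Teller driving force.
[CrF₅I]⁴−: Summing ligand charges against the −4 overall charge gives an oxidation state of +2 for chromium. Group 6 minus oxidation state 2 gives a d⁴ configuration. Fluoride and iodide are weak-field ligands for a first-row metal, so the complex is high-spin. The t₂g³e_g¹ (high-spin) configuration has an unevenly filled e_g set; the Jahn–Teller theorem predicts a tetragonal distortion (typically axial elongation) to lift the degeneracy.

[CrF₅I]⁴−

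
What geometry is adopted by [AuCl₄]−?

square planar

Each chloride is −1; balancing the −1 overall charge requires Au(III).
Group 11 minus oxidation state 3 gives a d⁸ configuration.
Coordination number: 4.
A 5d d⁸ ion has a large crystal-field splitting; square planar leaves the high-energy d_{x²−y²} orbital empty and maximises CFSE.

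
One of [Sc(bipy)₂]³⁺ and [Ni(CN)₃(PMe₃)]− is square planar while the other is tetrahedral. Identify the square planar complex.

[Ni(CN)₃(PMe₃)]−

For [Sc(bipy)₂]³⁺: 2,2′-bipyridine is neutral; balancing the +3 overall charge requires Sc(III). Group 3 minus oxidation state 3 gives a d⁰ configuration. A d⁰ ion has no crystal-field stabilisation preference between square planar and tetrahedral, so four ligands adopt the sterically favoured tetrahedral geometry. → tetrahedral.
For [Ni(CN)₃(PMe₃)]−: Summing ligand charges against the −1 overall charge gives an oxidation state of +2 for nickel. Ni sits in group 10, so the d-electron count is 10 − 2 = 8. Cyanide and trimethylphosphine are strong-field ligands (high in the spectrochemical series). A 3d d⁸ ion with strong-field ligands gains enough CFSE to favour square planar over tetrahedral. → square planar.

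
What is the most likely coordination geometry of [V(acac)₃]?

Ligand charges: each acetylacetonate is −1. With an overall charge of 0 the vanadium centre must be in the +3 oxidation state.
Vanadium is a group-5 element; V(III) is therefore d².
Counting donor atoms: 3×acetylacetonate (bidentate) → 6 donors. Coordination number = 6.
Six donors around a single metal centre give an octahedral coordination sphere.

octahedral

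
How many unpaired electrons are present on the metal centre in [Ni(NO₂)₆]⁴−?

2

Summing ligand charges against the −4 overall charge gives an oxidation state of +2 for nickel.
Ni sits in group 10, so the d-electron count is 10 − 2 = 8.
In an octahedral field the d⁸ configuration is t₂g⁶e_g² (only one arrangement possible), giving 2 unpaired electrons.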